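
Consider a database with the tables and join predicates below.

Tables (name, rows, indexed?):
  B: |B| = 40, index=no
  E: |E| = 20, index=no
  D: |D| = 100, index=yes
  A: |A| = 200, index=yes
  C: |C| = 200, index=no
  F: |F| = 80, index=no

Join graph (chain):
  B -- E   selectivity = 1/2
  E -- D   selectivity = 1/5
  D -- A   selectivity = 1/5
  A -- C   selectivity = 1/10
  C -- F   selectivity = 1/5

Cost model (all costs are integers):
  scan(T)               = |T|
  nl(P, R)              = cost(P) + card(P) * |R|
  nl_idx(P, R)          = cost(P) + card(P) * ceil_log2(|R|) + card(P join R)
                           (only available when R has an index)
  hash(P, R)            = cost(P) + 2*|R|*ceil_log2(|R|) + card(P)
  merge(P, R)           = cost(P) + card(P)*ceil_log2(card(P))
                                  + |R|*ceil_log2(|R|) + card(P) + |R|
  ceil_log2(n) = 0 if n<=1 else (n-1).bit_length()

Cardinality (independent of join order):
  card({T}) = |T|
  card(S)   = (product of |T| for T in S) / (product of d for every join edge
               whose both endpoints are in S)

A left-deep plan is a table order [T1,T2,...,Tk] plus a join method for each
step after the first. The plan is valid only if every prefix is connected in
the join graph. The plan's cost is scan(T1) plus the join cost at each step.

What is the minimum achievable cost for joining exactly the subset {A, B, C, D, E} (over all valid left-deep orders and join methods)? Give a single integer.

335680

Selinger DP over subsets of {A,B,C,D,E}:
  {B}: scan cost=40, card=40
  {E}: scan cost=20, card=20
  {D}: scan cost=100, card=100
  {A}: scan cost=200, card=200
  {C}: scan cost=200, card=200
  {BE}: card=400; try (E,hash)→280, (B,merge)→420, (E,merge)→440, (B,hash)→520, (B,nl)→820, (E,nl)→840; best=280 via (E,hash)
  {DE}: card=400; try (E,hash)→400, (D,nl_idx)→560, (D,merge)→940, (E,merge)→1020, (D,hash)→1440, (D,nl)→2020 …(+1); best=400 via (E,hash)
  {AD}: card=4000; try (D,hash)→1800, (A,merge)→2700, (D,merge)→2800, (A,hash)→3400, (A,nl_idx)→4900, (D,nl_idx)→5600 …(+2); best=1800 via (D,hash)
  {AC}: card=4000; try (C,hash)→3600, (A,hash)→3600, (C,merge)→3800, (A,merge)→3800, (A,nl_idx)→5800, (C,nl)→40200 …(+1); best=3600 via (C,hash)
  {BDE}: card=8000; try (B,hash)→1280, (D,hash)→2080, (B,merge)→4680, (D,merge)→5080, (D,nl_idx)→11080, (B,nl)→16400 …(+1); best=1280 via (B,hash)
  {ADE}: card=16000; try (A,hash)→4000, (E,hash)→6000, (A,merge)→6200, (A,nl_idx)→19600, (E,merge)→53920, (A,nl)→80400 …(+1); best=4000 via (A,hash)
  {ACD}: card=80000; try (D,hash)→9000, (C,hash)→9000, (C,merge)→55600, (D,merge)→56400, (D,nl_idx)→111600, (D,nl)→403600 …(+1); best=9000 via (D,hash)
  {ABDE}: card=320000; try (A,hash)→12480, (B,hash)→20480, (A,merge)→115080, (B,merge)→244280, (A,nl_idx)→385280, (B,nl)→644000 …(+1); best=12480 via (A,hash)
  {ACDE}: card=320000; try (C,hash)→23200, (E,hash)→89200, (C,merge)→245800, (E,merge)→1449120, (E,nl)→1609000, (C,nl)→3204000; best=23200 via (C,hash)
  {ABCDE}: card=6400000; try (C,hash)→335680, (B,hash)→343680, (C,merge)→6414280, (B,merge)→6423480, (B,nl)→12823200, (C,nl)→64012480; best=335680 via (C,hash)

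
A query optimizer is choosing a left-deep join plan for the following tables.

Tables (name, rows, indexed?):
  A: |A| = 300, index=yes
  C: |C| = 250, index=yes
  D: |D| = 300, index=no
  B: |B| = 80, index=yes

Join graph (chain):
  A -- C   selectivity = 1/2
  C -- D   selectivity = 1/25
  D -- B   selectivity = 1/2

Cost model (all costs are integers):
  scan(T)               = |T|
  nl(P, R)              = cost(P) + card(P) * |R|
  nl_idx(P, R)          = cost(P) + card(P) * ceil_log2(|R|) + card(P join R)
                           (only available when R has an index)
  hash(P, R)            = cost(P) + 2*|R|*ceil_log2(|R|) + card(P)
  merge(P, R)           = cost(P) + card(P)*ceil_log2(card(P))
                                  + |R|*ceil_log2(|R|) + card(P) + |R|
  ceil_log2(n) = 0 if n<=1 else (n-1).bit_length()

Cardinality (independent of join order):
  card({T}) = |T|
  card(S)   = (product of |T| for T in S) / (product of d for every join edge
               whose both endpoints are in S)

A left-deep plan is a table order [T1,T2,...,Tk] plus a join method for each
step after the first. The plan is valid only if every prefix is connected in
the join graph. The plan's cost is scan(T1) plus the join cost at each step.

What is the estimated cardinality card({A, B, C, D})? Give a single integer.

Tables in S: A(300), B(80), C(250), D(300)
Edges inside S: A-C(d=2), C-D(d=25), D-B(d=2)
numerator = 300 * 80 * 250 * 300 = 1800000000
denominator = 2 * 25 * 2 = 100
card(S) = 1800000000 / 100 = 18000000

18000000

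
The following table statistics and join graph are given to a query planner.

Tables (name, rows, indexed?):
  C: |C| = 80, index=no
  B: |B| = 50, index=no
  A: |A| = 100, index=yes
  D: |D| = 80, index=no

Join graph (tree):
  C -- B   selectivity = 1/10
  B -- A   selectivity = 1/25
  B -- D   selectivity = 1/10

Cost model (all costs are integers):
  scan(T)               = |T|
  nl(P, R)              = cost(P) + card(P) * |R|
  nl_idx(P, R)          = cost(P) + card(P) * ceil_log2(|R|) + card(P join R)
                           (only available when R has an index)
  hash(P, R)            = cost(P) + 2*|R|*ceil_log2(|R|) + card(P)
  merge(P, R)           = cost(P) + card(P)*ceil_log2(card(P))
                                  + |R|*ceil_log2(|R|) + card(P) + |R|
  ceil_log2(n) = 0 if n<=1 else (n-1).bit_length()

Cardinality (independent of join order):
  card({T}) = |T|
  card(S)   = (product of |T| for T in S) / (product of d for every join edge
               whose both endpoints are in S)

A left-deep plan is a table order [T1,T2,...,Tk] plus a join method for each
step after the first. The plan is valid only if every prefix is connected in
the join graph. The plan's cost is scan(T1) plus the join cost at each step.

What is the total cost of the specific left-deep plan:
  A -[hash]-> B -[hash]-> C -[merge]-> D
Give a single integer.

step 1: scan A: cost=100, card=100
step 2: join B via hash
    card(P join B) = 100*50/(25) = 200
    cost = 100 + 2*50*6 + 100 = 800
step 3: join C via hash
    card(P join C) = 200*80/(10) = 1600
    cost = 800 + 2*80*7 + 200 = 2120
step 4: join D via merge
    card(P join D) = 1600*80/(10) = 12800
    cost = 2120 + 1600*11 + 80*7 + 1600 + 80 = 21960

21960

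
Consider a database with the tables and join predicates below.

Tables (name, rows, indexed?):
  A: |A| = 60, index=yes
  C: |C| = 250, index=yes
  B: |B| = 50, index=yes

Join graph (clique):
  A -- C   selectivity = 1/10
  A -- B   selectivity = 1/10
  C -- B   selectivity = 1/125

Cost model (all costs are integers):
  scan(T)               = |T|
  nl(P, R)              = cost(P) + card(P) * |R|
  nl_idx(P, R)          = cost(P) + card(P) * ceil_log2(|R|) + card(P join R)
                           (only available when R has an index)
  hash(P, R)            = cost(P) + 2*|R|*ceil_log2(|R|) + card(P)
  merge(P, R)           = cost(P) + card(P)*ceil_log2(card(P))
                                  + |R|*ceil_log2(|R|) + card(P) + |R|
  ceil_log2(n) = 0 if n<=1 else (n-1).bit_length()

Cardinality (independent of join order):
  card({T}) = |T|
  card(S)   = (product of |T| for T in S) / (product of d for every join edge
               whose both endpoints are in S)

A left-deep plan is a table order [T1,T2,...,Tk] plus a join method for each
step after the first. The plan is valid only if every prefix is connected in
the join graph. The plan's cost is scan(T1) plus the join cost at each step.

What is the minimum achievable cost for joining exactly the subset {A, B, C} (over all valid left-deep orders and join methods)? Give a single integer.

1210

Selinger DP over subsets of {A,B,C}:
  {A}: scan cost=60, card=60
  {C}: scan cost=250, card=250
  {B}: scan cost=50, card=50
  {AC}: card=1500; try (A,hash)→1220, (C,nl_idx)→2040, (C,merge)→2730, (A,merge)→2920, (A,nl_idx)→3250, (C,hash)→4120 …(+2); best=1220 via (A,hash)
  {AB}: card=300; try (A,nl_idx)→650, (B,hash)→720, (B,nl_idx)→720, (A,hash)→820, (A,merge)→820, (B,merge)→830 …(+2); best=650 via (A,nl_idx)
  {BC}: card=100; try (C,nl_idx)→550, (B,hash)→1100, (B,nl_idx)→1850, (C,merge)→2650, (B,merge)→2850, (C,hash)→4100 …(+2); best=550 via (C,nl_idx)
  {ABC}: card=60; try (A,nl_idx)→1210, (A,hash)→1370, (A,merge)→1770, (C,nl_idx)→3110, (B,hash)→3320, (C,hash)→4950 …(+6); best=1210 via (A,nl_idx)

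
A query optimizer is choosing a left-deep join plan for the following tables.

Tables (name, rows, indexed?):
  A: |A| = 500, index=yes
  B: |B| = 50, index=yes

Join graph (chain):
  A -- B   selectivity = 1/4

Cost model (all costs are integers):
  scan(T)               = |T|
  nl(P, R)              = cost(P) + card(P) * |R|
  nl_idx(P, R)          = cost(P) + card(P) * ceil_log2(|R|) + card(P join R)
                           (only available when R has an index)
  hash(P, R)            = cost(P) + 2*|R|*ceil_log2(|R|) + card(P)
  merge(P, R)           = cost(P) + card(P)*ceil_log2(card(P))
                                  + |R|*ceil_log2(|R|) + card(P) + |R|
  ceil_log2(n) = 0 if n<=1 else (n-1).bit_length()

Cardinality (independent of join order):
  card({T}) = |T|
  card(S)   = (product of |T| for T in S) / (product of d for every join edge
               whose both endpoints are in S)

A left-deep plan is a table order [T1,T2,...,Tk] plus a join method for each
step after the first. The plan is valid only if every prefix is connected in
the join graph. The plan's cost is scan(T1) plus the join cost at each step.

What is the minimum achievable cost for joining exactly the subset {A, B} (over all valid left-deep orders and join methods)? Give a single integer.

1600

Selinger DP over subsets of {A,B}:
  {A}: scan cost=500, card=500
  {B}: scan cost=50, card=50
  {AB}: card=6250; try (B,hash)→1600, (A,merge)→5400, (B,merge)→5850, (A,nl_idx)→6750, (A,hash)→9100, (B,nl_idx)→9750 …(+2); best=1600 via (B,hash)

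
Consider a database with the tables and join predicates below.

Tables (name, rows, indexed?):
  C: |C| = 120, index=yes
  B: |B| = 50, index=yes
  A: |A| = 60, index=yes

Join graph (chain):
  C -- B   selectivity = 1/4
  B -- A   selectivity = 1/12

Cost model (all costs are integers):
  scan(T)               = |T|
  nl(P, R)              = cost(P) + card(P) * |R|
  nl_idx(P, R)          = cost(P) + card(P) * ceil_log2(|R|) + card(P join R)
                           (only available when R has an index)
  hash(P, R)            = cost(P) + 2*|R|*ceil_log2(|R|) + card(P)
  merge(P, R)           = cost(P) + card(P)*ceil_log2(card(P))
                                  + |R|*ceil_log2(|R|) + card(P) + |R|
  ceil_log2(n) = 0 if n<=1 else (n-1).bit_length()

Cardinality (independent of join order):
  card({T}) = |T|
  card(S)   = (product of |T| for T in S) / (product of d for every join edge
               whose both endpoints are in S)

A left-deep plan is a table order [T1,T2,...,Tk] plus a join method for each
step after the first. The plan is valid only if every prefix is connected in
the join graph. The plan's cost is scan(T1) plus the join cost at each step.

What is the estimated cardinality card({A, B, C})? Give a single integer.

7500

Tables in S: A(60), B(50), C(120)
Edges inside S: C-B(d=4), B-A(d=12)
numerator = 60 * 50 * 120 = 360000
denominator = 4 * 12 = 48
card(S) = 360000 / 48 = 7500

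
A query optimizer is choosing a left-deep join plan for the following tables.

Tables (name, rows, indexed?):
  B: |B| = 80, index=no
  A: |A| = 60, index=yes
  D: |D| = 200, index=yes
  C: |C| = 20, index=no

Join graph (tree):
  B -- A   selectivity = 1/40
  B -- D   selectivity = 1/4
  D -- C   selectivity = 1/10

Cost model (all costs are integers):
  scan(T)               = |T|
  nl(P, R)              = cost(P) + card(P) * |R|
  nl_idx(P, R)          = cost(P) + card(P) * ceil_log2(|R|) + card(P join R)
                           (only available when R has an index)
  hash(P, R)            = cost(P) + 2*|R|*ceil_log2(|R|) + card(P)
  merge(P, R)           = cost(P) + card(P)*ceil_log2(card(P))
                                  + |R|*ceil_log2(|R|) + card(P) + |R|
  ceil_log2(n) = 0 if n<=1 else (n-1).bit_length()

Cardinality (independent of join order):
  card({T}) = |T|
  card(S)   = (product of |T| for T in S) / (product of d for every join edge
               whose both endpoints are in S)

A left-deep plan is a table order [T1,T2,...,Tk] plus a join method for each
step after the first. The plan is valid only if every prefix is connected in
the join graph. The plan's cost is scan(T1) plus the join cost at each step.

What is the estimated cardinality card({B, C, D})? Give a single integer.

Tables in S: B(80), C(20), D(200)
Edges inside S: B-D(d=4), D-C(d=10)
numerator = 80 * 20 * 200 = 320000
denominator = 4 * 10 = 40
card(S) = 320000 / 40 = 8000

8000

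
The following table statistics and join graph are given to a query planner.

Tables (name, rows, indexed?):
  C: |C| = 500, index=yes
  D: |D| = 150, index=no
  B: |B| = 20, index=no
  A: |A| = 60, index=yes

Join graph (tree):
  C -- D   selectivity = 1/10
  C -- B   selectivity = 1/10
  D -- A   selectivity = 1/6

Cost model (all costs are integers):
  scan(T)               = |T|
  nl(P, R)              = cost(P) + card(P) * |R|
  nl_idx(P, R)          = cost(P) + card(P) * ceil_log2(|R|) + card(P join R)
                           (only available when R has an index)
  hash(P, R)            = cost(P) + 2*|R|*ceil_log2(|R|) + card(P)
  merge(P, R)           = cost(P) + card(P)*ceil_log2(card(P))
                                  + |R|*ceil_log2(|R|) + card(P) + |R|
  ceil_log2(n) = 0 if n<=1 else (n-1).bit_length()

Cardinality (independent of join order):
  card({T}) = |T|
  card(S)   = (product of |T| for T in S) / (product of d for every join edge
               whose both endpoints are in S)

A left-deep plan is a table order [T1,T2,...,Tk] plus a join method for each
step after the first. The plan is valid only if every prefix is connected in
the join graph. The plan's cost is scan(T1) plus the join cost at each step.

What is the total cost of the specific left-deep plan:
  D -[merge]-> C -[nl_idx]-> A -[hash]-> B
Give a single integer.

201700

step 1: scan D: cost=150, card=150
step 2: join C via merge
    card(P join C) = 150*500/(10) = 7500
    cost = 150 + 150*8 + 500*9 + 150 + 500 = 6500
step 3: join A via nl_idx
    card(P join A) = 7500*60/(6) = 75000
    cost = 6500 + 7500*6 + 75000 = 126500
step 4: join B via hash
    card(P join B) = 75000*20/(10) = 150000
    cost = 126500 + 2*20*5 + 75000 = 201700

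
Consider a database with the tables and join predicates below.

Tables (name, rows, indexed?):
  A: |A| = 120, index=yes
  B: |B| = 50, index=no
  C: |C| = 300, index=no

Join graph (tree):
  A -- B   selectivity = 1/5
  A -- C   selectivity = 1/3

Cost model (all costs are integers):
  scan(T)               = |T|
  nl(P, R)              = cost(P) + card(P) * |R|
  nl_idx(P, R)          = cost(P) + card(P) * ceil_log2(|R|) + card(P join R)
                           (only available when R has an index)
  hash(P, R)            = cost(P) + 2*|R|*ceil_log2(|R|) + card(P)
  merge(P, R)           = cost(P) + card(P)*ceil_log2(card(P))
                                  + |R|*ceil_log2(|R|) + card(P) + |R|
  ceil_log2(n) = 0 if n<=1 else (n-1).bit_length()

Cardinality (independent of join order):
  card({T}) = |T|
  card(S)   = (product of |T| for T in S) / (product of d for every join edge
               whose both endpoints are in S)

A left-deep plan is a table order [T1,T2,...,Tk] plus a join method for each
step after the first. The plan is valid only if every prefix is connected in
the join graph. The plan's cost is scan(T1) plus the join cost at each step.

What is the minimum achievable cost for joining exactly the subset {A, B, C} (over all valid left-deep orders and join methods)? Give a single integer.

Selinger DP over subsets of {A,B,C}:
  {A}: scan cost=120, card=120
  {B}: scan cost=50, card=50
  {C}: scan cost=300, card=300
  {AB}: card=1200; try (B,hash)→840, (A,merge)→1360, (B,merge)→1430, (A,nl_idx)→1600, (A,hash)→1780, (A,nl)→6050 …(+1); best=840 via (B,hash)
  {AC}: card=12000; try (A,hash)→2280, (C,merge)→4080, (A,merge)→4260, (C,hash)→5640, (A,nl_idx)→14400, (C,nl)→36120 …(+1); best=2280 via (A,hash)
  {ABC}: card=120000; try (C,hash)→7440, (B,hash)→14880, (C,merge)→18240, (B,merge)→182630, (C,nl)→360840, (B,nl)→602280; best=7440 via (C,hash)

7440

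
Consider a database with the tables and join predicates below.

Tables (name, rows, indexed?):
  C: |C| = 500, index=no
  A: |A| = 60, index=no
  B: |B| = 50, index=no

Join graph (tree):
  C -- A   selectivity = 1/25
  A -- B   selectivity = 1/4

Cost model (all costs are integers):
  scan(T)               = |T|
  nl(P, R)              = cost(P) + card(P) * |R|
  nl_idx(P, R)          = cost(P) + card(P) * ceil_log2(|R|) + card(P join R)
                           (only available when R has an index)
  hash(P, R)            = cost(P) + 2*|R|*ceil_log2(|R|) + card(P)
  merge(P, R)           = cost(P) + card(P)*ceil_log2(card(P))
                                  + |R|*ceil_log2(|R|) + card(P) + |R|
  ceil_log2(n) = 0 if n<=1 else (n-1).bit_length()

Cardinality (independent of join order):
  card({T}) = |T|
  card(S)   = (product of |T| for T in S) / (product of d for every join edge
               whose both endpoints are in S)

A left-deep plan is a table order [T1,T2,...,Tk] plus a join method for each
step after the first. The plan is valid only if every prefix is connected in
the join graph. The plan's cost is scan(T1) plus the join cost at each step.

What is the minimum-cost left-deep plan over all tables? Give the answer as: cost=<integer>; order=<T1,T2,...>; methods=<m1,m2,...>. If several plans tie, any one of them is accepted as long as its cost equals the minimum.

cost=3520; order=C,A,B; methods=hash,hash

Selinger DP (subsets sized 1..n):
  {C}: scan cost=500, card=500
  {A}: scan cost=60, card=60
  {B}: scan cost=50, card=50
  {AC}: card=1200; try (A,hash)→1720, (C,merge)→5480, (A,merge)→5920, (C,hash)→9120, (C,nl)→30060, (A,nl)→30500; best=1720 via (A,hash)
  {AB}: card=750; try (B,hash)→720, (A,hash)→820, (A,merge)→820, (B,merge)→830, (A,nl)→3050, (B,nl)→3060; best=720 via (B,hash)
  {ABC}: card=15000; try (B,hash)→3520, (C,hash)→10470, (C,merge)→13970, (B,merge)→16470, (B,nl)→61720, (C,nl)→375720; best=3520 via (B,hash)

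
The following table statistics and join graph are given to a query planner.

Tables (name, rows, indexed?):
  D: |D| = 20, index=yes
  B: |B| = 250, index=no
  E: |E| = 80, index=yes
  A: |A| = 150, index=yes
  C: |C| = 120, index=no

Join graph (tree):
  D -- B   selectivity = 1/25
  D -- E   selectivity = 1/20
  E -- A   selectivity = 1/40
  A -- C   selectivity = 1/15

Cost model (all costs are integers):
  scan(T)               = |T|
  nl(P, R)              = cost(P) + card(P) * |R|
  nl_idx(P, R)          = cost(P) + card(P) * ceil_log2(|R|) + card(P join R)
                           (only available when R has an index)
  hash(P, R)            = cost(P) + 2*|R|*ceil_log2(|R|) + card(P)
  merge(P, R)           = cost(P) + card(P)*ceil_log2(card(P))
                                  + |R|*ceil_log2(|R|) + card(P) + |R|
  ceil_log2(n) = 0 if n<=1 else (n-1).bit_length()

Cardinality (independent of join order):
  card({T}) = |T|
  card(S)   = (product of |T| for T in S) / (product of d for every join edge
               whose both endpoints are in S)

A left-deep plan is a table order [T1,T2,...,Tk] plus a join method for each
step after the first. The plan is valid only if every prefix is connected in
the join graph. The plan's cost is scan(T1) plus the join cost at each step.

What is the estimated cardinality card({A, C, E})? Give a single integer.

Tables in S: A(150), C(120), E(80)
Edges inside S: E-A(d=40), A-C(d=15)
numerator = 150 * 120 * 80 = 1440000
denominator = 40 * 15 = 600
card(S) = 1440000 / 600 = 2400

2400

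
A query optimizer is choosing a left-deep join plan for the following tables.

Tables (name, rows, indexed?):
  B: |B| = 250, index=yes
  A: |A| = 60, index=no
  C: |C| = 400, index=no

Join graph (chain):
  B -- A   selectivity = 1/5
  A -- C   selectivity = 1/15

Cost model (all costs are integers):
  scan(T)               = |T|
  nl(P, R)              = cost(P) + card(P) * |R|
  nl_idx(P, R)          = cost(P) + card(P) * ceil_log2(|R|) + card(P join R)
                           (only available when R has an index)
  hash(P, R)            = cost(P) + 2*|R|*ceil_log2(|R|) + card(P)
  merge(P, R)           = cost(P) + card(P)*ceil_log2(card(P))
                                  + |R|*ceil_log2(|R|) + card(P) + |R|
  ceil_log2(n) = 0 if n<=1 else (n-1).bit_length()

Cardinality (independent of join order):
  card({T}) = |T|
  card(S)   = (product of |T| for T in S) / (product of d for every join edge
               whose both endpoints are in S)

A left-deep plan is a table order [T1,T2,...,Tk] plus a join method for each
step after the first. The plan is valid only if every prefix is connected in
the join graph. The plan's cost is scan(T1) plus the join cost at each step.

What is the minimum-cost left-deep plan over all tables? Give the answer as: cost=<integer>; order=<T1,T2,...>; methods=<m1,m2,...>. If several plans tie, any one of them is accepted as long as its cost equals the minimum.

cost=7120; order=C,A,B; methods=hash,hash

Selinger DP (subsets sized 1..n):
  {B}: scan cost=250, card=250
  {A}: scan cost=60, card=60
  {C}: scan cost=400, card=400
  {AB}: card=3000; try (A,hash)→1220, (B,merge)→2730, (A,merge)→2920, (B,nl_idx)→3540, (B,hash)→4120, (B,nl)→15060 …(+1); best=1220 via (A,hash)
  {AC}: card=1600; try (A,hash)→1520, (C,merge)→4480, (A,merge)→4820, (C,hash)→7320, (C,nl)→24060, (A,nl)→24400; best=1520 via (A,hash)
  {ABC}: card=80000; try (B,hash)→7120, (C,hash)→11420, (B,merge)→22970, (C,merge)→44220, (B,nl_idx)→94320, (B,nl)→401520 …(+1); best=7120 via (B,hash)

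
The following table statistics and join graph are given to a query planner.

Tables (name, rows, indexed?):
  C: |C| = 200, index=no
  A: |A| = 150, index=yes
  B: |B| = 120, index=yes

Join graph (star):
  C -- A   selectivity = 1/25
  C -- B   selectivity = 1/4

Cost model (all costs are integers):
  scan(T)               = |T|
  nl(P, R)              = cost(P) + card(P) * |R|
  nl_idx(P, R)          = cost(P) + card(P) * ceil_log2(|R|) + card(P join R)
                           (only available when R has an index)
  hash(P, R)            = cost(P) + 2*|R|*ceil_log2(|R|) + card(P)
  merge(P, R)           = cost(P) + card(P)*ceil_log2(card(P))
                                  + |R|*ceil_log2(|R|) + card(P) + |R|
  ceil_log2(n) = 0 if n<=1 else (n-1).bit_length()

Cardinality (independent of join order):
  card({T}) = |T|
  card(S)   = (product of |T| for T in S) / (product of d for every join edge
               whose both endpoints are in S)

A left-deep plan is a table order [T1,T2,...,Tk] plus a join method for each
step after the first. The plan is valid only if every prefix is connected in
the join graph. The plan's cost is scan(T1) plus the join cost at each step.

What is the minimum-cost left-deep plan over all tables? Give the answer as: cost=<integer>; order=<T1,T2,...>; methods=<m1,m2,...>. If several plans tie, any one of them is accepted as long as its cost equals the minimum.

Selinger DP (subsets sized 1..n):
  {C}: scan cost=200, card=200
  {A}: scan cost=150, card=150
  {B}: scan cost=120, card=120
  {AC}: card=1200; try (A,hash)→2800, (A,nl_idx)→3000, (C,merge)→3300, (A,merge)→3350, (C,hash)→3500, (C,nl)→30150 …(+1); best=2800 via (A,hash)
  {BC}: card=6000; try (B,hash)→2080, (C,merge)→2880, (B,merge)→2960, (C,hash)→3440, (B,nl_idx)→7600, (C,nl)→24120 …(+1); best=2080 via (B,hash)
  {ABC}: card=36000; try (B,hash)→5680, (A,hash)→10480, (B,merge)→18160, (B,nl_idx)→47200, (A,nl_idx)→86080, (A,merge)→87430 …(+2); best=5680 via (B,hash)

cost=5680; order=C,A,B; methods=hash,hash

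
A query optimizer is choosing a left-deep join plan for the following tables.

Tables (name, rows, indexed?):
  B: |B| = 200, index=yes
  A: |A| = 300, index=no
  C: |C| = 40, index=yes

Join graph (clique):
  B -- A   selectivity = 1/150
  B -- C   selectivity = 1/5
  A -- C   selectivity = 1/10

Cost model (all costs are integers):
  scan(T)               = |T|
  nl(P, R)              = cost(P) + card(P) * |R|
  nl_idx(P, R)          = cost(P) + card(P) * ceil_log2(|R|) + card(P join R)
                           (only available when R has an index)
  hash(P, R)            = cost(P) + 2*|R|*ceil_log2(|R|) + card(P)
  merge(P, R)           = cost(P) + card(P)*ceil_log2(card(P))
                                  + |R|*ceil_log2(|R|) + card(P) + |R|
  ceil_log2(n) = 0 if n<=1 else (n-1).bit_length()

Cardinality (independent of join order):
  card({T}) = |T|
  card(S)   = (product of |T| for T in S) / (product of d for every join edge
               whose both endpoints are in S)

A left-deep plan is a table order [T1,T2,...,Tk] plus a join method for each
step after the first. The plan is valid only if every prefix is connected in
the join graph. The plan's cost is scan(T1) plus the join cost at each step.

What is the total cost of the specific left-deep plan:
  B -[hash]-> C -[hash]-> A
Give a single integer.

step 1: scan B: cost=200, card=200
step 2: join C via hash
    card(P join C) = 200*40/(5) = 1600
    cost = 200 + 2*40*6 + 200 = 880
step 3: join A via hash
    card(P join A) = 1600*300/(150*10) = 320
    cost = 880 + 2*300*9 + 1600 = 7880

7880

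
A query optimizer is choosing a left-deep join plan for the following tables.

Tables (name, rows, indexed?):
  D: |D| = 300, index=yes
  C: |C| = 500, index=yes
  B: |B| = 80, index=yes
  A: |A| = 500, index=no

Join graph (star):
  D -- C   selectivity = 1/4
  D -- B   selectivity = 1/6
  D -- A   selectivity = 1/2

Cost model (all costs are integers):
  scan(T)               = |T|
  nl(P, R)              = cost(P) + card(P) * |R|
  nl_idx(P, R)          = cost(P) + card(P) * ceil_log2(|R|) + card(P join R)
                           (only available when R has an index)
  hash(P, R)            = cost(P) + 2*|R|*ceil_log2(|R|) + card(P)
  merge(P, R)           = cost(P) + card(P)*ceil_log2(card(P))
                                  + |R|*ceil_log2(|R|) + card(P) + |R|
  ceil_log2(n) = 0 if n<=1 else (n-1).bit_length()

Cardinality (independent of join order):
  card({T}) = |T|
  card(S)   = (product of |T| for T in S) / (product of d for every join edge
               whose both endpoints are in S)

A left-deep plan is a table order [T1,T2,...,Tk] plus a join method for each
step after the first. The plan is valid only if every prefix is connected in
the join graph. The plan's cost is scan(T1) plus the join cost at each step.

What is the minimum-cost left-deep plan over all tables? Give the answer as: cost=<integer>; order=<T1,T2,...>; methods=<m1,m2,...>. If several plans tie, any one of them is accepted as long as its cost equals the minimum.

cost=523720; order=D,B,C,A; methods=hash,hash,hash

Selinger DP (subsets sized 1..n):
  {D}: scan cost=300, card=300
  {C}: scan cost=500, card=500
  {B}: scan cost=80, card=80
  {A}: scan cost=500, card=500
  {CD}: card=37500; try (D,hash)→6400, (C,merge)→8300, (D,merge)→8500, (C,hash)→9600, (C,nl_idx)→40500, (D,nl_idx)→42500 …(+2); best=6400 via (D,hash)
  {BD}: card=4000; try (B,hash)→1720, (D,merge)→3720, (B,merge)→3940, (D,nl_idx)→4800, (D,hash)→5560, (B,nl_idx)→6400 …(+2); best=1720 via (B,hash)
  {AD}: card=75000; try (D,hash)→6400, (A,merge)→8300, (D,merge)→8500, (A,hash)→9600, (D,nl_idx)→80000, (A,nl)→150300 …(+1); best=6400 via (D,hash)
  {BCD}: card=500000; try (C,hash)→14720, (B,hash)→45020, (C,merge)→58720, (C,nl_idx)→537720, (B,merge)→644540, (B,nl_idx)→768900 …(+2); best=14720 via (C,hash)
  {ACD}: card=9375000; try (A,hash)→52900, (C,hash)→90400, (A,merge)→648900, (C,merge)→1361400, (C,nl_idx)→10056400, (A,nl)→18756400 …(+1); best=52900 via (A,hash)
  {ABD}: card=1000000; try (A,hash)→14720, (A,merge)→58720, (B,hash)→82520, (B,merge)→1357040, (B,nl_idx)→1531400, (A,nl)→2001720 …(+1); best=14720 via (A,hash)
  {ABCD}: card=125000000; try (A,hash)→523720, (C,hash)→1023720, (B,hash)→9429020, (A,merge)→10019720, (C,merge)→21019720, (C,nl_idx)→134014720 …(+5); best=523720 via (A,hash)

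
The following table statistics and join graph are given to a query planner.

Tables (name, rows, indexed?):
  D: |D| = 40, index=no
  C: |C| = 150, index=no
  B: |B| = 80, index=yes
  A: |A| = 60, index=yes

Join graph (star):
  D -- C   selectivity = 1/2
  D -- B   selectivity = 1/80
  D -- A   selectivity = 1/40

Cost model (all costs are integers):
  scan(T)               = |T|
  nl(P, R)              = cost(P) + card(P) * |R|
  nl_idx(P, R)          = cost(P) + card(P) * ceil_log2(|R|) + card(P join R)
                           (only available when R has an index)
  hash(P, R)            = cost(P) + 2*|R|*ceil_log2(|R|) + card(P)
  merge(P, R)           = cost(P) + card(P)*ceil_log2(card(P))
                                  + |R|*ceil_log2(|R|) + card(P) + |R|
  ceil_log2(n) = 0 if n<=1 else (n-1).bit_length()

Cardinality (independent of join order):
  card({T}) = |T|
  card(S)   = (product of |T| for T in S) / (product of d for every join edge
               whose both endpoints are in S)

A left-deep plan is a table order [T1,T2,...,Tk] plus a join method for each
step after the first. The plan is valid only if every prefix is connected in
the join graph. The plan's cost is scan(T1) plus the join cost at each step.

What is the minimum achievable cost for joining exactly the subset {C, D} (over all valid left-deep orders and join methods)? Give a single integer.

Selinger DP over subsets of {C,D}:
  {D}: scan cost=40, card=40
  {C}: scan cost=150, card=150
  {CD}: card=3000; try (D,hash)→780, (C,merge)→1670, (D,merge)→1780, (C,hash)→2480, (C,nl)→6040, (D,nl)→6150; best=780 via (D,hash)

780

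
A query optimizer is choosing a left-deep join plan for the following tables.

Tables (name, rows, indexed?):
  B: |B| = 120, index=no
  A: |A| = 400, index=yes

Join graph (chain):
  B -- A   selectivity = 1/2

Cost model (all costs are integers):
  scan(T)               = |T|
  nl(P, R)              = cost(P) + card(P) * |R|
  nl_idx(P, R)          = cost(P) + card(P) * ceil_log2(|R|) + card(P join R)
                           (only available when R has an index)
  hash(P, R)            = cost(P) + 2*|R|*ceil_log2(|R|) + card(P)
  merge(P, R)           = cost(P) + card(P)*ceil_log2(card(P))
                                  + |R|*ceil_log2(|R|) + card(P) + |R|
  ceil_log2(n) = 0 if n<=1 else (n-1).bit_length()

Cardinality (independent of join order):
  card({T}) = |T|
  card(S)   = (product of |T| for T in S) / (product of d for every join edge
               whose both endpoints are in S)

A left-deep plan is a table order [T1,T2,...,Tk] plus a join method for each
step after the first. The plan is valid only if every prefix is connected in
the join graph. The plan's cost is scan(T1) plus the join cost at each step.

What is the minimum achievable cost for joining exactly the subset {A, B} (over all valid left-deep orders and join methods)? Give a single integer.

Selinger DP over subsets of {A,B}:
  {B}: scan cost=120, card=120
  {A}: scan cost=400, card=400
  {AB}: card=24000; try (B,hash)→2480, (A,merge)→5080, (B,merge)→5360, (A,hash)→7440, (A,nl_idx)→25200, (A,nl)→48120 …(+1); best=2480 via (B,hash)

2480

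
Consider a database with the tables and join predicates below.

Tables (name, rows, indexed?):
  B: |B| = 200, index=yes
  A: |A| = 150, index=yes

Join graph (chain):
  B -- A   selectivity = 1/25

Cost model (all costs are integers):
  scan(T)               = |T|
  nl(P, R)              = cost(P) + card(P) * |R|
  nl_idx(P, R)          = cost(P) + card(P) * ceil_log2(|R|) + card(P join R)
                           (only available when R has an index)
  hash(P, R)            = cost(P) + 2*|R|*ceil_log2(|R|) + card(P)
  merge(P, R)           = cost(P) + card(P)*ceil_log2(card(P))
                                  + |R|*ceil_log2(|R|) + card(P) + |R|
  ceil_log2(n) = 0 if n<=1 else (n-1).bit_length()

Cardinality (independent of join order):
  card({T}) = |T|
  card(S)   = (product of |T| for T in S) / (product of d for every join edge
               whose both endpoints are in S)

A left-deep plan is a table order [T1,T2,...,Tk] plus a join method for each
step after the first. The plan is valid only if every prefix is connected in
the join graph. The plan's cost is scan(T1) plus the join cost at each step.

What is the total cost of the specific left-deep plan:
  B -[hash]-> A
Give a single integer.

step 1: scan B: cost=200, card=200
step 2: join A via hash
    card(P join A) = 200*150/(25) = 1200
    cost = 200 + 2*150*8 + 200 = 2800

2800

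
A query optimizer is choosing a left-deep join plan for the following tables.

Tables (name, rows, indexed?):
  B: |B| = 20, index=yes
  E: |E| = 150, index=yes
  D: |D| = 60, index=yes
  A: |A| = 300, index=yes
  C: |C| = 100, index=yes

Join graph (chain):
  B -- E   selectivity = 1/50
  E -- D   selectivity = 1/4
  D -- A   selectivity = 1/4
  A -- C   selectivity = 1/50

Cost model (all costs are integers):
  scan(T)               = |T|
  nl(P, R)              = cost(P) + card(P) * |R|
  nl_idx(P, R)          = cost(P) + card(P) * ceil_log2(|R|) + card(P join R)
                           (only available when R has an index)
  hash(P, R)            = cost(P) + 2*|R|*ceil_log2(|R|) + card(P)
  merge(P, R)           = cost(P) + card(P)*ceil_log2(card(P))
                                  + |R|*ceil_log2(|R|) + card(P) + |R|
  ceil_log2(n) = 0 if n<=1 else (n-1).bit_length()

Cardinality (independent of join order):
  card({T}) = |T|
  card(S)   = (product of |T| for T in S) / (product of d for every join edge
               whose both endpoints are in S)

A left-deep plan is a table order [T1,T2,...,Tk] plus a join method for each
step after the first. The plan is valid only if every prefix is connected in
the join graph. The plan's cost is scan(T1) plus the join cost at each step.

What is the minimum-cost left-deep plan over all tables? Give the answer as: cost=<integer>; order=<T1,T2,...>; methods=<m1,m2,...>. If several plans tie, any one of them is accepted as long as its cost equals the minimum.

cost=76220; order=B,E,D,A,C; methods=nl_idx,hash,hash,hash

Selinger DP (subsets sized 1..n):
  {B}: scan cost=20, card=20
  {E}: scan cost=150, card=150
  {D}: scan cost=60, card=60
  {A}: scan cost=300, card=300
  {C}: scan cost=100, card=100
  {BE}: card=60; try (E,nl_idx)→240, (B,hash)→500, (B,nl_idx)→960, (E,merge)→1490, (B,merge)→1620, (E,hash)→2440 …(+2); best=240 via (E,nl_idx)
  {DE}: card=2250; try (D,hash)→1020, (E,merge)→1830, (D,merge)→1920, (E,hash)→2520, (E,nl_idx)→2790, (D,nl_idx)→3300 …(+2); best=1020 via (D,hash)
  {AD}: card=4500; try (D,hash)→1320, (A,merge)→3480, (D,merge)→3720, (A,nl_idx)→5100, (A,hash)→5520, (D,nl_idx)→6600 …(+2); best=1320 via (D,hash)
  {AC}: card=600; try (A,nl_idx)→1600, (C,hash)→2000, (C,nl_idx)→3000, (A,merge)→3900, (C,merge)→4100, (A,hash)→5600 …(+2); best=1600 via (A,nl_idx)
  {BDE}: card=900; try (D,hash)→1020, (D,merge)→1080, (D,nl_idx)→1500, (B,hash)→3470, (D,nl)→3840, (B,nl_idx)→13170 …(+2); best=1020 via (D,hash)
  {ADE}: card=168750; try (E,hash)→8220, (A,hash)→8670, (A,merge)→33270, (E,merge)→65670, (A,nl_idx)→190020, (E,nl_idx)→206070 …(+2); best=8220 via (E,hash)
  {ACD}: card=9000; try (D,hash)→2920, (C,hash)→7220, (D,merge)→8620, (D,nl_idx)→14200, (D,nl)→37600, (C,nl_idx)→41820 …(+2); best=2920 via (D,hash)
  {ABDE}: card=67500; try (A,hash)→7320, (A,merge)→13920, (A,nl_idx)→76620, (B,hash)→177170, (A,nl)→271020, (B,nl_idx)→919470 …(+2); best=7320 via (A,hash)
  {ACDE}: card=337500; try (E,hash)→14320, (E,merge)→139270, (C,hash)→178370, (E,nl_idx)→412420, (E,nl)→1352920, (C,nl_idx)→1526970 …(+2); best=14320 via (E,hash)
  {ABCDE}: card=135000; try (C,hash)→76220, (B,hash)→352020, (C,nl_idx)→614820, (C,merge)→1223120, (B,nl_idx)→1836820, (C,nl)→6757320 …(+2); best=76220 via (C,hash)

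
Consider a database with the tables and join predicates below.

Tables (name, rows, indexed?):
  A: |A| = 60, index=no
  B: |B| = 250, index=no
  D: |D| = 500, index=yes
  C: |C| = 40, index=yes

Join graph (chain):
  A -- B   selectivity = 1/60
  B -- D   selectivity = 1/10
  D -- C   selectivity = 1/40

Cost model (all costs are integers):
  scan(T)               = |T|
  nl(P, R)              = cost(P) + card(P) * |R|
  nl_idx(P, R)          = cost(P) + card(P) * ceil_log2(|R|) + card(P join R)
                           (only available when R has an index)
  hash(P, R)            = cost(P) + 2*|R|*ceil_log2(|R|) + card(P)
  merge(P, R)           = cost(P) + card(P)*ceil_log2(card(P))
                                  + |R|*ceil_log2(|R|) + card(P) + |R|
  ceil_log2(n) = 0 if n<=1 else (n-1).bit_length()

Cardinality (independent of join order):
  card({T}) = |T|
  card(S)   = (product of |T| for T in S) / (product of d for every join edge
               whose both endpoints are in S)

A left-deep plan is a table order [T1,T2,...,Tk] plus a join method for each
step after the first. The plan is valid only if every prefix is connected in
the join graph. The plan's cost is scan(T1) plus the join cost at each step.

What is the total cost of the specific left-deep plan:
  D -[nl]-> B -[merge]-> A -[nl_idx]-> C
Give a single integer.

step 1: scan D: cost=500, card=500
step 2: join B via nl
    card(P join B) = 500*250/(10) = 12500
    cost = 500 + 500*250 = 125500
step 3: join A via merge
    card(P join A) = 12500*60/(60) = 12500
    cost = 125500 + 12500*14 + 60*6 + 12500 + 60 = 313420
step 4: join C via nl_idx
    card(P join C) = 12500*40/(40) = 12500
    cost = 313420 + 12500*6 + 12500 = 400920

400920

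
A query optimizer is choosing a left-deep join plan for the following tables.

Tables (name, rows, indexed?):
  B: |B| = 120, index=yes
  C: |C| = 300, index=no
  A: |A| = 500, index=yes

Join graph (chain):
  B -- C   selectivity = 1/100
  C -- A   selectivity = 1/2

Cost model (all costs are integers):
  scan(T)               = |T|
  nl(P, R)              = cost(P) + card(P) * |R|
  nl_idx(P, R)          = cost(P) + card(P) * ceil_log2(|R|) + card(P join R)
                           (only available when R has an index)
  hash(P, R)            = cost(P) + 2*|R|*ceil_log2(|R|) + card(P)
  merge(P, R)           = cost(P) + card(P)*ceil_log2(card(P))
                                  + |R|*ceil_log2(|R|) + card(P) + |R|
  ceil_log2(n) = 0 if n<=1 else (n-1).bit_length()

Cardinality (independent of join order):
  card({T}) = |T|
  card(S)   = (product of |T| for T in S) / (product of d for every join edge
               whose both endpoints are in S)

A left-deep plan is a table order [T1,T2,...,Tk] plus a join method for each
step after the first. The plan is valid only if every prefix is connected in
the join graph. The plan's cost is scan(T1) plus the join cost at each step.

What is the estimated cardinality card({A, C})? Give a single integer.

Tables in S: A(500), C(300)
Edges inside S: C-A(d=2)
numerator = 500 * 300 = 150000
denominator = 2 = 2
card(S) = 150000 / 2 = 75000

75000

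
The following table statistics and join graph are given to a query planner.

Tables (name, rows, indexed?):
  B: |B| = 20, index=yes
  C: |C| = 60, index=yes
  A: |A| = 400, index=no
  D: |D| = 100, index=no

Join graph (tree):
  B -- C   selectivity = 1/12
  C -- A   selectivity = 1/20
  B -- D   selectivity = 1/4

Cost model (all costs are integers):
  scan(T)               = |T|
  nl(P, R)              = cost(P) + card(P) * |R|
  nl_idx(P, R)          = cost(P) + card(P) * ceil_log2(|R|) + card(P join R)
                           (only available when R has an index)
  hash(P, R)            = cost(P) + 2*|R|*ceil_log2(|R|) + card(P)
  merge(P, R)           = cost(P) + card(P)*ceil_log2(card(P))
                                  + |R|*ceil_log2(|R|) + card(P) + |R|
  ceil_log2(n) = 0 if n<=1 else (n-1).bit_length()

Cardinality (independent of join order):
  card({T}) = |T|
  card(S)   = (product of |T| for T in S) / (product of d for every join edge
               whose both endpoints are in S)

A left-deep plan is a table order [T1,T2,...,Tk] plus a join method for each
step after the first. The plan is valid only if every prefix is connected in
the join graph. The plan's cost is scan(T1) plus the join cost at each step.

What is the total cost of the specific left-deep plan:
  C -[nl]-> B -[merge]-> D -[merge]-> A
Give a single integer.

step 1: scan C: cost=60, card=60
step 2: join B via nl
    card(P join B) = 60*20/(12) = 100
    cost = 60 + 60*20 = 1260
step 3: join D via merge
    card(P join D) = 100*100/(4) = 2500
    cost = 1260 + 100*7 + 100*7 + 100 + 100 = 2860
step 4: join A via merge
    card(P join A) = 2500*400/(20) = 50000
    cost = 2860 + 2500*12 + 400*9 + 2500 + 400 = 39360

39360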